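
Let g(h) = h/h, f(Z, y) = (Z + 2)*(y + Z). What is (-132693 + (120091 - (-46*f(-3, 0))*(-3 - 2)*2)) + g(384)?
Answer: -13981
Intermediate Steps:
f(Z, y) = (2 + Z)*(Z + y)
g(h) = 1
(-132693 + (120091 - (-46*f(-3, 0))*(-3 - 2)*2)) + g(384) = (-132693 + (120091 - (-46*((-3)² + 2*(-3) + 2*0 - 3*0))*(-3 - 2)*2)) + 1 = (-132693 + (120091 - (-46*(9 - 6 + 0 + 0))*(-5*2))) + 1 = (-132693 + (120091 - (-46*3)*(-10))) + 1 = (-132693 + (120091 - (-138)*(-10))) + 1 = (-132693 + (120091 - 1*1380)) + 1 = (-132693 + (120091 - 1380)) + 1 = (-132693 + 118711) + 1 = -13982 + 1 = -13981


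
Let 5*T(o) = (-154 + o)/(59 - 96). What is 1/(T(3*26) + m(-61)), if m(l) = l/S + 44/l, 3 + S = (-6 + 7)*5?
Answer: -22570/695393 ≈ -0.032456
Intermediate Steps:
S = 2 (S = -3 + (-6 + 7)*5 = -3 + 1*5 = -3 + 5 = 2)
m(l) = l/2 + 44/l
T(o) = 154/185 - o/185 (T(o) = ((-154 + o)/(59 - 96))/5 = ((-154 + o)/(-37))/5 = ((-154 + o)*(-1/37))/5 = (154/37 - o/37)/5 = 154/185 - o/185)
1/(T(3*26) + m(-61)) = 1/((154/185 - 3*26/185) + ((½)*(-61) + 44/(-61))) = 1/((154/185 - 1/185*78) + (-61/2 + 44*(-1/61))) = 1/((154/185 - 78/185) + (-61/2 - 44/61)) = 1/(76/185 - 3809/122) = 1/(-695393/22570) = -22570/695393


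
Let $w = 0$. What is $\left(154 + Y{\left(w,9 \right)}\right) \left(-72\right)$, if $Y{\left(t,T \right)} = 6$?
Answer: $-11520$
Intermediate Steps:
$\left(154 + Y{\left(w,9 \right)}\right) \left(-72\right) = \left(154 + 6\right) \left(-72\right) = 160 \left(-72\right) = -11520$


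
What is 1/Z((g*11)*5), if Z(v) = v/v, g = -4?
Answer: 1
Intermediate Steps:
Z(v) = 1
1/Z((g*11)*5) = 1/1 = 1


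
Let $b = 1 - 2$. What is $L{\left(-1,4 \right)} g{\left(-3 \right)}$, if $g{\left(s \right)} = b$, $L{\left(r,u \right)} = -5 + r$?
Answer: $6$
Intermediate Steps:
$b = -1$ ($b = 1 - 2 = -1$)
$g{\left(s \right)} = -1$
$L{\left(-1,4 \right)} g{\left(-3 \right)} = \left(-5 - 1\right) \left(-1\right) = \left(-6\right) \left(-1\right) = 6$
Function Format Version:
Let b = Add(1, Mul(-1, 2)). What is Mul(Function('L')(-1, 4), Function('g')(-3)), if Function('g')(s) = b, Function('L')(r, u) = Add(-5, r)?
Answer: 6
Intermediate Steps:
b = -1 (b = Add(1, -2) = -1)
Function('g')(s) = -1
Mul(Function('L')(-1, 4), Function('g')(-3)) = Mul(Add(-5, -1), -1) = Mul(-6, -1) = 6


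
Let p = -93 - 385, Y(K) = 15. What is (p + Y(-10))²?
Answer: 214369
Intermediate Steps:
p = -478
(p + Y(-10))² = (-478 + 15)² = (-463)² = 214369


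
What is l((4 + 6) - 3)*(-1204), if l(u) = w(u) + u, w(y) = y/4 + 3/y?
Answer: -11051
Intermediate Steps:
w(y) = 3/y + y/4 (w(y) = y*(¼) + 3/y = y/4 + 3/y = 3/y + y/4)
l(u) = 3/u + 5*u/4 (l(u) = (3/u + u/4) + u = 3/u + 5*u/4)
l((4 + 6) - 3)*(-1204) = (3/((4 + 6) - 3) + 5*((4 + 6) - 3)/4)*(-1204) = (3/(10 - 3) + 5*(10 - 3)/4)*(-1204) = (3/7 + (5/4)*7)*(-1204) = (3*(⅐) + 35/4)*(-1204) = (3/7 + 35/4)*(-1204) = (257/28)*(-1204) = -11051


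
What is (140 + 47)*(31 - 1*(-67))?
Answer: 18326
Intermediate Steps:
(140 + 47)*(31 - 1*(-67)) = 187*(31 + 67) = 187*98 = 18326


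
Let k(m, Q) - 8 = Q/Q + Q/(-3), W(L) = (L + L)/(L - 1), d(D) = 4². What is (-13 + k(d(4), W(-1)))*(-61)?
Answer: 793/3 ≈ 264.33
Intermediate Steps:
d(D) = 16
W(L) = 2*L/(-1 + L) (W(L) = (2*L)/(-1 + L) = 2*L/(-1 + L))
k(m, Q) = 9 - Q/3 (k(m, Q) = 8 + (Q/Q + Q/(-3)) = 8 + (1 + Q*(-⅓)) = 8 + (1 - Q/3) = 9 - Q/3)
(-13 + k(d(4), W(-1)))*(-61) = (-13 + (9 - 2*(-1)/(3*(-1 - 1))))*(-61) = (-13 + (9 - 2*(-1)/(3*(-2))))*(-61) = (-13 + (9 - 2*(-1)*(-1)/(3*2)))*(-61) = (-13 + (9 - ⅓*1))*(-61) = (-13 + (9 - ⅓))*(-61) = (-13 + 26/3)*(-61) = -13/3*(-61) = 793/3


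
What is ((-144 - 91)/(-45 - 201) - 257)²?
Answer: 3967362169/60516 ≈ 65559.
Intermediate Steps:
((-144 - 91)/(-45 - 201) - 257)² = (-235/(-246) - 257)² = (-235*(-1/246) - 257)² = (235/246 - 257)² = (-62987/246)² = 3967362169/60516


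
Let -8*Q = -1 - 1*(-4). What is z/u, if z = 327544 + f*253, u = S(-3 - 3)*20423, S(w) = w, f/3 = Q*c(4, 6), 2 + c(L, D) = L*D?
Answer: -1285129/490152 ≈ -2.6219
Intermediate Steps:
c(L, D) = -2 + D*L (c(L, D) = -2 + L*D = -2 + D*L)
Q = -3/8 (Q = -(-1 - 1*(-4))/8 = -(-1 + 4)/8 = -⅛*3 = -3/8 ≈ -0.37500)
f = -99/4 (f = 3*(-3*(-2 + 6*4)/8) = 3*(-3*(-2 + 24)/8) = 3*(-3/8*22) = 3*(-33/4) = -99/4 ≈ -24.750)
u = -122538 (u = (-3 - 3)*20423 = -6*20423 = -122538)
z = 1285129/4 (z = 327544 - 99/4*253 = 327544 - 25047/4 = 1285129/4 ≈ 3.2128e+5)
z/u = (1285129/4)/(-122538) = (1285129/4)*(-1/122538) = -1285129/490152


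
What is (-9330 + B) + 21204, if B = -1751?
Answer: 10123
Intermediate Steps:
(-9330 + B) + 21204 = (-9330 - 1751) + 21204 = -11081 + 21204 = 10123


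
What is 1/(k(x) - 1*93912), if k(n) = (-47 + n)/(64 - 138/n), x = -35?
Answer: -29/2723483 ≈ -1.0648e-5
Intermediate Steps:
k(n) = (-47 + n)/(64 - 138/n)
1/(k(x) - 1*93912) = 1/((½)*(-35)*(-47 - 35)/(-69 + 32*(-35)) - 1*93912) = 1/((½)*(-35)*(-82)/(-69 - 1120) - 93912) = 1/((½)*(-35)*(-82)/(-1189) - 93912) = 1/((½)*(-35)*(-1/1189)*(-82) - 93912) = 1/(-35/29 - 93912) = 1/(-2723483/29) = -29/2723483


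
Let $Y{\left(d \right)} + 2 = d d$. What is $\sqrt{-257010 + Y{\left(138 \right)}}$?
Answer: $4 i \sqrt{14873} \approx 487.82 i$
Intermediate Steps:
$Y{\left(d \right)} = -2 + d^{2}$ ($Y{\left(d \right)} = -2 + d d = -2 + d^{2}$)
$\sqrt{-257010 + Y{\left(138 \right)}} = \sqrt{-257010 - \left(2 - 138^{2}\right)} = \sqrt{-257010 + \left(-2 + 19044\right)} = \sqrt{-257010 + 19042} = \sqrt{-237968} = 4 i \sqrt{14873}$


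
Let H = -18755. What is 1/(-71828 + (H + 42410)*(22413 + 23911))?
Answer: 1/1095722392 ≈ 9.1264e-10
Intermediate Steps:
1/(-71828 + (H + 42410)*(22413 + 23911)) = 1/(-71828 + (-18755 + 42410)*(22413 + 23911)) = 1/(-71828 + 23655*46324) = 1/(-71828 + 1095794220) = 1/1095722392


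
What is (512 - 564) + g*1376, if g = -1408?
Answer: -1937460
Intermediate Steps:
(512 - 564) + g*1376 = (512 - 564) - 1408*1376 = -52 - 1937408 = -1937460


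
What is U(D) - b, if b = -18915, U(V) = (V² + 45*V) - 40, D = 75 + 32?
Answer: 35139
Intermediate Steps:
D = 107
U(V) = -40 + V² + 45*V
U(D) - b = (-40 + 107² + 45*107) - 1*(-18915) = (-40 + 11449 + 4815) + 18915 = 16224 + 18915 = 35139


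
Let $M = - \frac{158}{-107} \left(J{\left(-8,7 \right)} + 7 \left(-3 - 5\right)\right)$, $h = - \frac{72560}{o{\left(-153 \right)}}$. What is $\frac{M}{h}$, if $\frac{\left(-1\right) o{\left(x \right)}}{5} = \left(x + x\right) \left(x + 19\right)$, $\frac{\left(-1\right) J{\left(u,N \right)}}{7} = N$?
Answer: $- \frac{85032045}{194098} \approx -438.09$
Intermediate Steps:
$J{\left(u,N \right)} = - 7 N$
$o{\left(x \right)} = - 10 x \left(19 + x\right)$ ($o{\left(x \right)} = - 5 \left(x + x\right) \left(x + 19\right) = - 5 \cdot 2 x \left(19 + x\right) = - 10 x \left(19 + x\right)$)
$h = \frac{3628}{10251}$ ($h = - \frac{72560}{\left(-10\right) \left(-153\right) \left(19 - 153\right)} = - \frac{72560}{\left(-10\right) \left(-153\right) \left(-134\right)} = - \frac{72560}{-205020} = \left(-72560\right) \left(- \frac{1}{205020}\right) = \frac{3628}{10251} \approx 0.35392$)
$M = - \frac{16590}{107}$ ($M = - \frac{158}{-107} \left(\left(-7\right) 7 + 7 \left(-3 - 5\right)\right) = \left(-158\right) \left(- \frac{1}{107}\right) \left(-49 + 7 \left(-8\right)\right) = \frac{158 \left(-49 - 56\right)}{107} = \frac{158}{107} \left(-105\right) = - \frac{16590}{107} \approx -155.05$)
$\frac{M}{h} = - \frac{16590}{107 \cdot \frac{3628}{10251}} = \left(- \frac{16590}{107}\right) \frac{10251}{3628} = - \frac{85032045}{194098}$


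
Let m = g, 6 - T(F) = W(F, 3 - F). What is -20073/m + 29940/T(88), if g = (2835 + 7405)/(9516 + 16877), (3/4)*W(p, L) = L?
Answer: -94371938931/1832960 ≈ -51486.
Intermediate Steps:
W(p, L) = 4*L/3
T(F) = 2 + 4*F/3 (T(F) = 6 - 4*(3 - F)/3 = 6 - (4 - 4*F/3) = 6 + (-4 + 4*F/3) = 2 + 4*F/3)
g = 10240/26393 ≈ 0.38798
m = 10240/26393 ≈ 0.38798
-20073/m + 29940/T(88) = -20073/10240/26393 + 29940/(2 + (4/3)*88) = -20073*26393/10240 + 29940/(2 + 352/3) = -529786689/10240 + 29940/(358/3) = -529786689/10240 + 29940*(3/358) = -529786689/10240 + 44910/179 = -94371938931/1832960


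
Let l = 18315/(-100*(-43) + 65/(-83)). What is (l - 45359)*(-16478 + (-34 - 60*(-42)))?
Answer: 15096583160736/23789 ≈ 6.3460e+8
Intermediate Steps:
l = 101343/23789 (l = 18315/(4300 + 65*(-1/83)) = 18315/(4300 - 65/83) = 18315/(356835/83) = 18315*(83/356835) = 101343/23789 ≈ 4.2601)
(l - 45359)*(-16478 + (-34 - 60*(-42))) = (101343/23789 - 45359)*(-16478 + (-34 - 60*(-42))) = -1078943908*(-16478 + (-34 + 2520))/23789 = -1078943908*(-16478 + 2486)/23789 = -1078943908/23789*(-13992) = 15096583160736/23789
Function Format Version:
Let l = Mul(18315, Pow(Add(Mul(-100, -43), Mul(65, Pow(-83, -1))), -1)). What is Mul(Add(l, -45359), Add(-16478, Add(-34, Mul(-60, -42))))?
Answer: Rational(15096583160736, 23789) ≈ 6.3460e+8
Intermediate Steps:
l = Rational(101343, 23789) (l = Mul(18315, Pow(Add(4300, Mul(65, Rational(-1, 83))), -1)) = Mul(18315, Pow(Add(4300, Rational(-65, 83)), -1)) = Mul(18315, Pow(Rational(356835, 83), -1)) = Mul(18315, Rational(83, 356835)) = Rational(101343, 23789) ≈ 4.2601)
Mul(Add(l, -45359), Add(-16478, Add(-34, Mul(-60, -42)))) = Mul(Add(Rational(101343, 23789), -45359), Add(-16478, Add(-34, Mul(-60, -42)))) = Mul(Rational(-1078943908, 23789), Add(-16478, Add(-34, 2520))) = Mul(Rational(-1078943908, 23789), Add(-16478, 2486)) = Mul(Rational(-1078943908, 23789), -13992) = Rational(15096583160736, 23789)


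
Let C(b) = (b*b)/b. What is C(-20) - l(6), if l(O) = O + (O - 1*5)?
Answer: -27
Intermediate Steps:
C(b) = b (C(b) = b²/b = b)
l(O) = -5 + 2*O (l(O) = O + (O - 5) = O + (-5 + O) = -5 + 2*O)
C(-20) - l(6) = -20 - (-5 + 2*6) = -20 - (-5 + 12) = -20 - 1*7 = -20 - 7 = -27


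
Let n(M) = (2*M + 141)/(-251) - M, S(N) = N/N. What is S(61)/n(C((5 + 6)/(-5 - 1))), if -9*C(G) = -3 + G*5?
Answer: -13554/26083 ≈ -0.51965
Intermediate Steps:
S(N) = 1
C(G) = ⅓ - 5*G/9 (C(G) = -(-3 + G*5)/9 = -(-3 + 5*G)/9 = ⅓ - 5*G/9)
n(M) = -141/251 - 253*M/251 (n(M) = (141 + 2*M)*(-1/251) - M = (-141/251 - 2*M/251) - M = -141/251 - 253*M/251)
S(61)/n(C((5 + 6)/(-5 - 1))) = 1/(-141/251 - 253*(⅓ - 5*(5 + 6)/(9*(-5 - 1)))/251) = 1/(-141/251 - 253*(⅓ - 55/(9*(-6)))/251) = 1/(-141/251 - 253*(⅓ - 55*(-1)/(9*6))/251) = 1/(-141/251 - 253*(⅓ - 5/9*(-11/6))/251) = 1/(-141/251 - 253*(⅓ + 55/54)/251) = 1/(-141/251 - 253/251*73/54) = 1/(-141/251 - 18469/13554) = 1/(-26083/13554) = 1*(-13554/26083) = -13554/26083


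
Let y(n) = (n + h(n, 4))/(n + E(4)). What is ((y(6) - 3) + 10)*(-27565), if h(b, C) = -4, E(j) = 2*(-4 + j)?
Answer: -606430/3 ≈ -2.0214e+5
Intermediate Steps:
E(j) = -8 + 2*j
y(n) = (-4 + n)/n (y(n) = (n - 4)/(n + (-8 + 2*4)) = (-4 + n)/(n + (-8 + 8)) = (-4 + n)/(n + 0) = (-4 + n)/n)
((y(6) - 3) + 10)*(-27565) = (((-4 + 6)/6 - 3) + 10)*(-27565) = (((⅙)*2 - 3) + 10)*(-27565) = ((⅓ - 3) + 10)*(-27565) = (-8/3 + 10)*(-27565) = (22/3)*(-27565) = -606430/3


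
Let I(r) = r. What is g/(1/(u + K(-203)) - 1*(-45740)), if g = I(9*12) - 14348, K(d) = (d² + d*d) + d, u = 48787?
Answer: -1865468480/5992031481 ≈ -0.31133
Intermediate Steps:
K(d) = d + 2*d² (K(d) = (d² + d²) + d = 2*d² + d = d + 2*d²)
g = -14240 (g = 9*12 - 14348 = 108 - 14348 = -14240)
g/(1/(u + K(-203)) - 1*(-45740)) = -14240/(1/(48787 - 203*(1 + 2*(-203))) - 1*(-45740)) = -14240/(1/(48787 - 203*(1 - 406)) + 45740) = -14240/(1/(48787 - 203*(-405)) + 45740) = -14240/(1/(48787 + 82215) + 45740) = -14240/(1/131002 + 45740) = -14240/5992031481/131002 = -14240*131002/5992031481 = -1865468480/5992031481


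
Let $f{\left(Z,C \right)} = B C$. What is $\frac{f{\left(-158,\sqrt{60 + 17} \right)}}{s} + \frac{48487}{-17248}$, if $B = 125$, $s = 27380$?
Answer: $- \frac{48487}{17248} + \frac{25 \sqrt{77}}{5476} \approx -2.7711$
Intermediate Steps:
$f{\left(Z,C \right)} = 125 C$
$\frac{f{\left(-158,\sqrt{60 + 17} \right)}}{s} + \frac{48487}{-17248} = \frac{125 \sqrt{60 + 17}}{27380} + \frac{48487}{-17248} = 125 \sqrt{77} \cdot \frac{1}{27380} + 48487 \left(- \frac{1}{17248}\right) = \frac{25 \sqrt{77}}{5476} - \frac{48487}{17248} = - \frac{48487}{17248} + \frac{25 \sqrt{77}}{5476}$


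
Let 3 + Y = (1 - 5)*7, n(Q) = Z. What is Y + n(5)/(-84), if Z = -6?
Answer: -433/14 ≈ -30.929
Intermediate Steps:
n(Q) = -6
Y = -31 (Y = -3 + (1 - 5)*7 = -3 - 4*7 = -3 - 28 = -31)
Y + n(5)/(-84) = -31 - 6/(-84) = -31 - 6*(-1/84) = -31 + 1/14 = -433/14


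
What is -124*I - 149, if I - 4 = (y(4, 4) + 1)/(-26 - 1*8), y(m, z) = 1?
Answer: -10841/17 ≈ -637.71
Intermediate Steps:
I = 67/17 (I = 4 + (1 + 1)/(-26 - 1*8) = 4 + 2/(-26 - 8) = 4 + 2/(-34) = 4 + 2*(-1/34) = 4 - 1/17 = 67/17 ≈ 3.9412)
-124*I - 149 = -124*67/17 - 149 = -8308/17 - 149 = -10841/17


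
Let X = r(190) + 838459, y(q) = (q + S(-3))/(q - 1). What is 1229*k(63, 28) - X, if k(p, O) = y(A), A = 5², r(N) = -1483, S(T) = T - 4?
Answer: -3344217/4 ≈ -8.3605e+5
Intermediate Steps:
S(T) = -4 + T
A = 25
y(q) = (-7 + q)/(-1 + q) (y(q) = (q + (-4 - 3))/(q - 1) = (q - 7)/(-1 + q) = (-7 + q)/(-1 + q))
k(p, O) = ¾ (k(p, O) = (-7 + 25)/(-1 + 25) = 18/24 = (1/24)*18 = ¾)
X = 836976 (X = -1483 + 838459 = 836976)
1229*k(63, 28) - X = 1229*(¾) - 1*836976 = 3687/4 - 836976 = -3344217/4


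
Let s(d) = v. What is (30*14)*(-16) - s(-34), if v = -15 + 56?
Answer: -6761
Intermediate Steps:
v = 41
s(d) = 41
(30*14)*(-16) - s(-34) = (30*14)*(-16) - 1*41 = 420*(-16) - 41 = -6720 - 41 = -6761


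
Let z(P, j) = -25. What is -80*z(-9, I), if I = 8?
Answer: 2000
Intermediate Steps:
-80*z(-9, I) = -80*(-25) = 2000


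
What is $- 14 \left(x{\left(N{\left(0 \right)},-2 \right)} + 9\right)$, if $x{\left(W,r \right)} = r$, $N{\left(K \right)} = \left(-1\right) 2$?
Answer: $-98$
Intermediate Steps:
$N{\left(K \right)} = -2$
$- 14 \left(x{\left(N{\left(0 \right)},-2 \right)} + 9\right) = - 14 \left(-2 + 9\right) = \left(-14\right) 7 = -98$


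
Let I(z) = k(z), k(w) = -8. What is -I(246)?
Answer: 8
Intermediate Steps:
I(z) = -8
-I(246) = -1*(-8) = 8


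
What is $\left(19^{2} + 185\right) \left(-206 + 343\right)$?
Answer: $74802$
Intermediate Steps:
$\left(19^{2} + 185\right) \left(-206 + 343\right) = \left(361 + 185\right) 137 = 546 \cdot 137 = 74802$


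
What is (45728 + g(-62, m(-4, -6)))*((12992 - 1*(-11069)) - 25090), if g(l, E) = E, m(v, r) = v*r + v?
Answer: -47074692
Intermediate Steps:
m(v, r) = v + r*v (m(v, r) = r*v + v = v + r*v)
(45728 + g(-62, m(-4, -6)))*((12992 - 1*(-11069)) - 25090) = (45728 - 4*(1 - 6))*((12992 - 1*(-11069)) - 25090) = (45728 - 4*(-5))*((12992 + 11069) - 25090) = (45728 + 20)*(24061 - 25090) = 45748*(-1029) = -47074692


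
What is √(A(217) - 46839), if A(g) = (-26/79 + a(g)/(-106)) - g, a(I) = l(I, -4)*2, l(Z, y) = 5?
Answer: I*√824944700815/4187 ≈ 216.92*I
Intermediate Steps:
a(I) = 10 (a(I) = 5*2 = 10)
A(g) = -1773/4187 - g (A(g) = (-26/79 + 10/(-106)) - g = (-26*1/79 + 10*(-1/106)) - g = (-26/79 - 5/53) - g = -1773/4187 - g)
√(A(217) - 46839) = √((-1773/4187 - 1*217) - 46839) = √((-1773/4187 - 217) - 46839) = √(-910352/4187 - 46839) = √(-197025245/4187) = I*√824944700815/4187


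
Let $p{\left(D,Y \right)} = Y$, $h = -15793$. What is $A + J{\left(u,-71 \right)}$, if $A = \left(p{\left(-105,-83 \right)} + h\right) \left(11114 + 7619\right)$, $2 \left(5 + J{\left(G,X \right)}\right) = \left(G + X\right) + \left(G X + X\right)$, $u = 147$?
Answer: $-297410329$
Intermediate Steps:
$J{\left(G,X \right)} = -5 + X + \frac{G}{2} + \frac{G X}{2}$ ($J{\left(G,X \right)} = -5 + \frac{\left(G + X\right) + \left(G X + X\right)}{2} = -5 + \frac{\left(G + X\right) + \left(X + G X\right)}{2} = -5 + \frac{G + 2 X + G X}{2} = -5 + \left(X + \frac{G}{2} + \frac{G X}{2}\right) = -5 + X + \frac{G}{2} + \frac{G X}{2}$)
$A = -297405108$ ($A = \left(-83 - 15793\right) \left(11114 + 7619\right) = \left(-15876\right) 18733 = -297405108$)
$A + J{\left(u,-71 \right)} = -297405108 + \left(-5 - 71 + \frac{1}{2} \cdot 147 + \frac{1}{2} \cdot 147 \left(-71\right)\right) = -297405108 - 5221 = -297410329$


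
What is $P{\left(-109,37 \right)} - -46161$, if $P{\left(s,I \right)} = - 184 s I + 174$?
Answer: $788407$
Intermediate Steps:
$P{\left(s,I \right)} = 174 - 184 I s$ ($P{\left(s,I \right)} = - 184 I s + 174 = 174 - 184 I s$)
$P{\left(-109,37 \right)} - -46161 = \left(174 - 6808 \left(-109\right)\right) - -46161 = \left(174 + 742072\right) + 46161 = 742246 + 46161 = 788407$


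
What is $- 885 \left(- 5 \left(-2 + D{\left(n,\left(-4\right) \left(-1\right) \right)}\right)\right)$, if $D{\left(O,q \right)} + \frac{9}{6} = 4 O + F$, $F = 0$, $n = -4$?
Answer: $- \frac{172575}{2} \approx -86288.0$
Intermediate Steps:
$D{\left(O,q \right)} = - \frac{3}{2} + 4 O$ ($D{\left(O,q \right)} = - \frac{3}{2} + \left(4 O + 0\right) = - \frac{3}{2} + 4 O$)
$- 885 \left(- 5 \left(-2 + D{\left(n,\left(-4\right) \left(-1\right) \right)}\right)\right) = - 885 \left(- 5 \left(-2 + \left(- \frac{3}{2} + 4 \left(-4\right)\right)\right)\right) = - 885 \left(- 5 \left(-2 - \frac{35}{2}\right)\right) = - 885 \left(\left(-5\right) \left(- \frac{39}{2}\right)\right) = \left(-885\right) \frac{195}{2} = - \frac{172575}{2}$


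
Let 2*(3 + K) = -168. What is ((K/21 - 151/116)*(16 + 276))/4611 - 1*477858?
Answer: -447291180047/936033 ≈ -4.7786e+5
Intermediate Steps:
K = -87 (K = -3 + (½)*(-168) = -3 - 84 = -87)
((K/21 - 151/116)*(16 + 276))/4611 - 1*477858 = ((-87/21 - 151/116)*(16 + 276))/4611 - 1*477858 = ((-87*1/21 - 151*1/116)*292)*(1/4611) - 477858 = ((-29/7 - 151/116)*292)*(1/4611) - 477858 = -4421/812*292*(1/4611) - 477858 = -322733/203*1/4611 - 477858 = -322733/936033 - 477858 = -447291180047/936033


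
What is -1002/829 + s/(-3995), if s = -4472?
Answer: -295702/3311855 ≈ -0.089286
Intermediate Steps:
-1002/829 + s/(-3995) = -1002/829 - 4472/(-3995) = -1002*1/829 - 4472*(-1/3995) = -1002/829 + 4472/3995 = -295702/3311855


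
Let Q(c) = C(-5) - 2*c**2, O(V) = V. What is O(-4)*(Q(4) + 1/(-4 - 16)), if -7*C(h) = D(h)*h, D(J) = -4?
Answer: 4887/35 ≈ 139.63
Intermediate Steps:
C(h) = 4*h/7 (C(h) = -(-4)*h/7 = 4*h/7)
Q(c) = -20/7 - 2*c**2 (Q(c) = (4/7)*(-5) - 2*c**2 = -20/7 - 2*c**2)
O(-4)*(Q(4) + 1/(-4 - 16)) = -4*((-20/7 - 2*4**2) + 1/(-4 - 16)) = -4*((-20/7 - 2*16) + 1/(-20)) = -4*((-20/7 - 32) - 1/20) = -4*(-244/7 - 1/20) = -4*(-4887/140) = 4887/35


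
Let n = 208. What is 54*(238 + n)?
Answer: 24084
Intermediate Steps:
54*(238 + n) = 54*(238 + 208) = 54*446 = 24084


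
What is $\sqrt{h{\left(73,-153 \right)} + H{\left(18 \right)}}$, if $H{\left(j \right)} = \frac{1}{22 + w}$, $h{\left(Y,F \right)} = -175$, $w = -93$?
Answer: $\frac{i \sqrt{882246}}{71} \approx 13.229 i$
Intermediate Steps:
$H{\left(j \right)} = - \frac{1}{71}$ ($H{\left(j \right)} = \frac{1}{22 - 93} = \frac{1}{-71} = - \frac{1}{71}$)
$\sqrt{h{\left(73,-153 \right)} + H{\left(18 \right)}} = \sqrt{-175 - \frac{1}{71}} = \sqrt{- \frac{12426}{71}} = \frac{i \sqrt{882246}}{71}$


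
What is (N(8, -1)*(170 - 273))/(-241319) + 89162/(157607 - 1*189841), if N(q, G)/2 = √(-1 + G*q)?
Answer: -44581/16117 + 618*I/241319 ≈ -2.7661 + 0.0025609*I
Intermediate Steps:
N(q, G) = 2*√(-1 + G*q)
(N(8, -1)*(170 - 273))/(-241319) + 89162/(157607 - 1*189841) = ((2*√(-1 - 1*8))*(170 - 273))/(-241319) + 89162/(157607 - 1*189841) = ((2*√(-1 - 8))*(-103))*(-1/241319) + 89162/(157607 - 189841) = ((2*√(-9))*(-103))*(-1/241319) + 89162/(-32234) = ((2*(3*I))*(-103))*(-1/241319) + 89162*(-1/32234) = ((6*I)*(-103))*(-1/241319) - 44581/16117 = -618*I*(-1/241319) - 44581/16117 = 618*I/241319 - 44581/16117 = -44581/16117 + 618*I/241319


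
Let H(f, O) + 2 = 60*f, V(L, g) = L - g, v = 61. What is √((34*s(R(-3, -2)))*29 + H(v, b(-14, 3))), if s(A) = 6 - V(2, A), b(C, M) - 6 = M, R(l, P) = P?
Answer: √5630 ≈ 75.033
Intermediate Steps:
b(C, M) = 6 + M
H(f, O) = -2 + 60*f
s(A) = 4 + A (s(A) = 6 - (2 - A) = 6 + (-2 + A) = 4 + A)
√((34*s(R(-3, -2)))*29 + H(v, b(-14, 3))) = √((34*(4 - 2))*29 + (-2 + 60*61)) = √((34*2)*29 + (-2 + 3660)) = √(68*29 + 3658) = √(1972 + 3658) = √5630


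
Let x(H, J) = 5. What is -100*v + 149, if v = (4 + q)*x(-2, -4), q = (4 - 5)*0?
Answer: -1851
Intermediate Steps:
q = 0 (q = -1*0 = 0)
v = 20 (v = (4 + 0)*5 = 4*5 = 20)
-100*v + 149 = -100*20 + 149 = -2000 + 149 = -1851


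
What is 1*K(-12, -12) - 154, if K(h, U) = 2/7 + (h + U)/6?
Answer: -1104/7 ≈ -157.71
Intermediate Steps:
K(h, U) = 2/7 + U/6 + h/6 (K(h, U) = 2*(⅐) + (U + h)*(⅙) = 2/7 + (U/6 + h/6) = 2/7 + U/6 + h/6)
1*K(-12, -12) - 154 = 1*(2/7 + (⅙)*(-12) + (⅙)*(-12)) - 154 = 1*(2/7 - 2 - 2) - 154 = 1*(-26/7) - 154 = -26/7 - 154 = -1104/7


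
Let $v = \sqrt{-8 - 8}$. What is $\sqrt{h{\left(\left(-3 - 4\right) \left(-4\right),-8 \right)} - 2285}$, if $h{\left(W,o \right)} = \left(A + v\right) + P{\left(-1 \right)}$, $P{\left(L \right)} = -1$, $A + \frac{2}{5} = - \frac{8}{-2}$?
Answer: $\frac{2 \sqrt{-14265 + 25 i}}{5} \approx 0.041863 + 47.774 i$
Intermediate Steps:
$A = \frac{18}{5}$ ($A = - \frac{2}{5} - \frac{8}{-2} = - \frac{2}{5} - -4 = - \frac{2}{5} + 4 = \frac{18}{5} \approx 3.6$)
$v = 4 i$ ($v = \sqrt{-16} = 4 i \approx 4.0 i$)
$h{\left(W,o \right)} = \frac{13}{5} + 4 i$ ($h{\left(W,o \right)} = \left(\frac{18}{5} + 4 i\right) - 1 = \frac{13}{5} + 4 i$)
$\sqrt{h{\left(\left(-3 - 4\right) \left(-4\right),-8 \right)} - 2285} = \sqrt{\left(\frac{13}{5} + 4 i\right) - 2285} = \sqrt{- \frac{11412}{5} + 4 i}$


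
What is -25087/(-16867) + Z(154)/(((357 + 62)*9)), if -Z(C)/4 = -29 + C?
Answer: 86169577/63605457 ≈ 1.3548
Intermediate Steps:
Z(C) = 116 - 4*C (Z(C) = -4*(-29 + C) = 116 - 4*C)
-25087/(-16867) + Z(154)/(((357 + 62)*9)) = -25087/(-16867) + (116 - 4*154)/(((357 + 62)*9)) = -25087*(-1/16867) + (116 - 616)/((419*9)) = 25087/16867 - 500/3771 = 86169577/63605457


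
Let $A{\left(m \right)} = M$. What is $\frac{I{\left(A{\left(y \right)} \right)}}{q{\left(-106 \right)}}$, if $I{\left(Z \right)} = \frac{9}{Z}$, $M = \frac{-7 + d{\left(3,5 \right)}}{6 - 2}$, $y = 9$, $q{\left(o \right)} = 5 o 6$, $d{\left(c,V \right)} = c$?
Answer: $\frac{3}{1060} \approx 0.0028302$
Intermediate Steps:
$q{\left(o \right)} = 30 o$
$M = -1$ ($M = \frac{-7 + 3}{6 - 2} = - \frac{4}{4} = \left(-4\right) \frac{1}{4} = -1$)
$A{\left(m \right)} = -1$
$\frac{I{\left(A{\left(y \right)} \right)}}{q{\left(-106 \right)}} = \frac{9 \frac{1}{-1}}{30 \left(-106\right)} = \frac{9 \left(-1\right)}{-3180} = \left(-9\right) \left(- \frac{1}{3180}\right) = \frac{3}{1060}$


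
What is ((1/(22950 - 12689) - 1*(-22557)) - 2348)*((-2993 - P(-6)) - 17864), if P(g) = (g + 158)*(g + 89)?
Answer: -6941113582150/10261 ≈ -6.7646e+8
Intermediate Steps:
P(g) = (89 + g)*(158 + g) (P(g) = (158 + g)*(89 + g) = (89 + g)*(158 + g))
((1/(22950 - 12689) - 1*(-22557)) - 2348)*((-2993 - P(-6)) - 17864) = ((1/(22950 - 12689) - 1*(-22557)) - 2348)*((-2993 - (14062 + (-6)**2 + 247*(-6))) - 17864) = ((1/10261 + 22557) - 2348)*((-2993 - (14062 + 36 - 1482)) - 17864) = ((1/10261 + 22557) - 2348)*((-2993 - 1*12616) - 17864) = (231457378/10261 - 2348)*((-2993 - 12616) - 17864) = 207364550*(-15609 - 17864)/10261 = (207364550/10261)*(-33473) = -6941113582150/10261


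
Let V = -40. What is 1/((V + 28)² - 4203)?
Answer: -1/4059 ≈ -0.00024637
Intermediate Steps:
1/((V + 28)² - 4203) = 1/((-40 + 28)² - 4203) = 1/((-12)² - 4203) = 1/(144 - 4203) = 1/(-4059) = -1/4059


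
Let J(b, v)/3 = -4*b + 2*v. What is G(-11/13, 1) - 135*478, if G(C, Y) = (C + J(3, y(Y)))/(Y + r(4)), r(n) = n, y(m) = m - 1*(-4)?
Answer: -4194539/65 ≈ -64531.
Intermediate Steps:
y(m) = 4 + m (y(m) = m + 4 = 4 + m)
J(b, v) = -12*b + 6*v (J(b, v) = 3*(-4*b + 2*v) = -12*b + 6*v)
G(C, Y) = (-12 + C + 6*Y)/(4 + Y) (G(C, Y) = (C + (-12*3 + 6*(4 + Y)))/(Y + 4) = (C + (-36 + (24 + 6*Y)))/(4 + Y) = (C + (-12 + 6*Y))/(4 + Y) = (-12 + C + 6*Y)/(4 + Y))
G(-11/13, 1) - 135*478 = (-12 - 11/13 + 6*1)/(4 + 1) - 135*478 = (-12 - 11*1/13 + 6)/5 - 64530 = (-12 - 11/13 + 6)/5 - 64530 = (⅕)*(-89/13) - 64530 = -89/65 - 64530 = -4194539/65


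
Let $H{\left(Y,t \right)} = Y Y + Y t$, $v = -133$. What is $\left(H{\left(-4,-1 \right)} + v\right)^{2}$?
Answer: $12769$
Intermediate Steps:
$H{\left(Y,t \right)} = Y^{2} + Y t$
$\left(H{\left(-4,-1 \right)} + v\right)^{2} = \left(- 4 \left(-4 - 1\right) - 133\right)^{2} = \left(\left(-4\right) \left(-5\right) - 133\right)^{2} = \left(20 - 133\right)^{2} = \left(-113\right)^{2} = 12769$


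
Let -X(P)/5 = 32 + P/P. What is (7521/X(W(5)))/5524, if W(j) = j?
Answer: -2507/303820 ≈ -0.0082516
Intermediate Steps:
X(P) = -165 (X(P) = -5*(32 + P/P) = -5*(32 + 1) = -5*33 = -165)
(7521/X(W(5)))/5524 = (7521/(-165))/5524 = (7521*(-1/165))*(1/5524) = -2507/55*1/5524 = -2507/303820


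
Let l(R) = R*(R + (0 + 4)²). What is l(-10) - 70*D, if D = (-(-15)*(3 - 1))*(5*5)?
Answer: -52560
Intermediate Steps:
l(R) = R*(16 + R) (l(R) = R*(R + 4²) = R*(R + 16) = R*(16 + R))
D = 750 (D = -(-15)*2*25 = -5*(-6)*25 = 30*25 = 750)
l(-10) - 70*D = -10*(16 - 10) - 70*750 = -10*6 - 52500 = -60 - 52500 = -52560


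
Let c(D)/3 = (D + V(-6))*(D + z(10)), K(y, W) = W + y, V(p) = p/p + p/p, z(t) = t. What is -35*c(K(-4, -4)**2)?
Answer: -512820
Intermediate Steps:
V(p) = 2 (V(p) = 1 + 1 = 2)
c(D) = 3*(2 + D)*(10 + D) (c(D) = 3*((D + 2)*(D + 10)) = 3*((2 + D)*(10 + D)) = 3*(2 + D)*(10 + D))
-35*c(K(-4, -4)**2) = -35*(60 + 3*((-4 - 4)**2)**2 + 36*(-4 - 4)**2) = -35*(60 + 3*((-8)**2)**2 + 36*(-8)**2) = -35*(60 + 3*64**2 + 36*64) = -35*(60 + 3*4096 + 2304) = -35*(60 + 12288 + 2304) = -35*14652 = -512820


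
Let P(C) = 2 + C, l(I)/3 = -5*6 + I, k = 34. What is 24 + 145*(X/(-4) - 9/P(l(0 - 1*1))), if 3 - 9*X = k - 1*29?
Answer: 75997/1638 ≈ 46.396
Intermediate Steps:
X = -2/9 (X = ⅓ - (34 - 1*29)/9 = ⅓ - (34 - 29)/9 = ⅓ - ⅑*5 = ⅓ - 5/9 = -2/9 ≈ -0.22222)
l(I) = -90 + 3*I (l(I) = 3*(-5*6 + I) = 3*(-30 + I) = -90 + 3*I)
24 + 145*(X/(-4) - 9/P(l(0 - 1*1))) = 24 + 145*(-2/9/(-4) - 9/(2 + (-90 + 3*(0 - 1*1)))) = 24 + 145*(-2/9*(-¼) - 9/(2 + (-90 + 3*(0 - 1)))) = 24 + 145*(1/18 - 9/(2 + (-90 + 3*(-1)))) = 24 + 145*(1/18 - 9/(2 + (-90 - 3))) = 24 + 145*(1/18 - 9/(2 - 93)) = 24 + 145*(1/18 - 9/(-91)) = 24 + 145*(1/18 - 9*(-1/91)) = 24 + 145*(1/18 + 9/91) = 24 + 145*(253/1638) = 24 + 36685/1638 = 75997/1638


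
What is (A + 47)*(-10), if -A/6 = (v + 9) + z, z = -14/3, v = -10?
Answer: -810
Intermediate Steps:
z = -14/3 (z = -14*1/3 = -14/3 ≈ -4.6667)
A = 34 (A = -6*((-10 + 9) - 14/3) = -6*(-1 - 14/3) = -6*(-17/3) = 34)
(A + 47)*(-10) = (34 + 47)*(-10) = 81*(-10) = -810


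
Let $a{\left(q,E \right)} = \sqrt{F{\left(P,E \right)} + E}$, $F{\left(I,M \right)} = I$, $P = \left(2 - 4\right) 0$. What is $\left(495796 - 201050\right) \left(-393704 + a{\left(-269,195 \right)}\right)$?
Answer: $-116042679184 + 294746 \sqrt{195} \approx -1.1604 \cdot 10^{11}$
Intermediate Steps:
$P = 0$ ($P = \left(-2\right) 0 = 0$)
$a{\left(q,E \right)} = \sqrt{E}$ ($a{\left(q,E \right)} = \sqrt{0 + E} = \sqrt{E}$)
$\left(495796 - 201050\right) \left(-393704 + a{\left(-269,195 \right)}\right) = \left(495796 - 201050\right) \left(-393704 + \sqrt{195}\right) = 294746 \left(-393704 + \sqrt{195}\right) = -116042679184 + 294746 \sqrt{195}$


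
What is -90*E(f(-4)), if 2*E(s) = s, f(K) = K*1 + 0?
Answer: 180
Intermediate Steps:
f(K) = K (f(K) = K + 0 = K)
E(s) = s/2
-90*E(f(-4)) = -45*(-4) = -90*(-2) = 180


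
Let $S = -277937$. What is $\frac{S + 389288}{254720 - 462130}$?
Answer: $- \frac{111351}{207410} \approx -0.53686$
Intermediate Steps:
$\frac{S + 389288}{254720 - 462130} = \frac{-277937 + 389288}{254720 - 462130} = \frac{111351}{-207410} = 111351 \left(- \frac{1}{207410}\right) = - \frac{111351}{207410}$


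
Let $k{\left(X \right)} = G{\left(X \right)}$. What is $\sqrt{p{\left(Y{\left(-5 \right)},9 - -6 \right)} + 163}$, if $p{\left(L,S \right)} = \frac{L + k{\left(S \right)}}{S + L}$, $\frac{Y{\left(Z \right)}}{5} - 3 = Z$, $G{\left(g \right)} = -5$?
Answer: $4 \sqrt{10} \approx 12.649$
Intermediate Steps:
$k{\left(X \right)} = -5$
$Y{\left(Z \right)} = 15 + 5 Z$
$p{\left(L,S \right)} = \frac{-5 + L}{L + S}$ ($p{\left(L,S \right)} = \frac{L - 5}{S + L} = \frac{-5 + L}{L + S}$)
$\sqrt{p{\left(Y{\left(-5 \right)},9 - -6 \right)} + 163} = \sqrt{\frac{-5 + \left(15 + 5 \left(-5\right)\right)}{\left(15 + 5 \left(-5\right)\right) + \left(9 - -6\right)} + 163} = \sqrt{\frac{-5 + \left(15 - 25\right)}{\left(15 - 25\right) + \left(9 + 6\right)} + 163} = \sqrt{\frac{-5 - 10}{-10 + 15} + 163} = \sqrt{\frac{1}{5} \left(-15\right) + 163} = \sqrt{-3 + 163} = \sqrt{160} = 4 \sqrt{10}$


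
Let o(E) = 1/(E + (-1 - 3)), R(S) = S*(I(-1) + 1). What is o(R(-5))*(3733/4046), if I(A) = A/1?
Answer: -3733/16184 ≈ -0.23066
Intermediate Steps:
I(A) = A (I(A) = A*1 = A)
R(S) = 0 (R(S) = S*(-1 + 1) = S*0 = 0)
o(E) = 1/(-4 + E) (o(E) = 1/(E - 4) = 1/(-4 + E))
o(R(-5))*(3733/4046) = (3733/4046)/(-4 + 0) = (3733*(1/4046))/(-4) = -¼*3733/4046 = -3733/16184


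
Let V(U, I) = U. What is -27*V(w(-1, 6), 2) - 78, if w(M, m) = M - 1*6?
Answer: 111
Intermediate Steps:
w(M, m) = -6 + M (w(M, m) = M - 6 = -6 + M)
-27*V(w(-1, 6), 2) - 78 = -27*(-6 - 1) - 78 = -27*(-7) - 78 = 189 - 78 = 111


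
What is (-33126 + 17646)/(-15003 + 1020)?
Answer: 5160/4661 ≈ 1.1071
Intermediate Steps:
(-33126 + 17646)/(-15003 + 1020) = -15480/(-13983) = -15480*(-1/13983) = 5160/4661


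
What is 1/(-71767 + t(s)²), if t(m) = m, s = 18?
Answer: -1/71443 ≈ -1.3997e-5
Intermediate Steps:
1/(-71767 + t(s)²) = 1/(-71767 + 18²) = 1/(-71767 + 324) = 1/(-71443) = -1/71443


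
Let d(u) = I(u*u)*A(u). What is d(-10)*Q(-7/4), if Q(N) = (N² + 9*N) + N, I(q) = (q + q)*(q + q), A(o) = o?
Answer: 5775000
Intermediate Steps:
I(q) = 4*q² (I(q) = (2*q)*(2*q) = 4*q²)
d(u) = 4*u⁵ (d(u) = (4*(u*u)²)*u = (4*(u²)²)*u = (4*u⁴)*u = 4*u⁵)
Q(N) = N² + 10*N
d(-10)*Q(-7/4) = (4*(-10)⁵)*((-7/4)*(10 - 7/4)) = (4*(-100000))*((-7*¼)*(10 - 7*¼)) = -(-700000)*(10 - 7/4) = -(-700000)*33/4 = -400000*(-231/16) = 5775000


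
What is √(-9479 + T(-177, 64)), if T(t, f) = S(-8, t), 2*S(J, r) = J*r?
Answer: 7*I*√179 ≈ 93.654*I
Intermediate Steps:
S(J, r) = J*r/2 (S(J, r) = (J*r)/2 = J*r/2)
T(t, f) = -4*t (T(t, f) = (½)*(-8)*t = -4*t)
√(-9479 + T(-177, 64)) = √(-9479 - 4*(-177)) = √(-9479 + 708) = √(-8771) = 7*I*√179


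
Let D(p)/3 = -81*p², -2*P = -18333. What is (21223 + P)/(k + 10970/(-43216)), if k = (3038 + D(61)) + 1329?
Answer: -656656316/19443661773 ≈ -0.033772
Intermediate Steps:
P = 18333/2 (P = -½*(-18333) = 18333/2 ≈ 9166.5)
D(p) = -243*p² (D(p) = 3*(-81*p²) = -243*p²)
k = -899836 (k = (3038 - 243*61²) + 1329 = (3038 - 243*3721) + 1329 = (3038 - 904203) + 1329 = -901165 + 1329 = -899836)
(21223 + P)/(k + 10970/(-43216)) = (21223 + 18333/2)/(-899836 + 10970/(-43216)) = 60779/(2*(-899836 + 10970*(-1/43216))) = 60779/(2*(-899836 - 5485/21608)) = 60779/(2*(-19443661773/21608)) = (60779/2)*(-21608/19443661773) = -656656316/19443661773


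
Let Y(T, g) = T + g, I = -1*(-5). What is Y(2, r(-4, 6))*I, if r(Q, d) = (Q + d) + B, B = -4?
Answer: 0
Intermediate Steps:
r(Q, d) = -4 + Q + d (r(Q, d) = (Q + d) - 4 = -4 + Q + d)
I = 5
Y(2, r(-4, 6))*I = (2 + (-4 - 4 + 6))*5 = (2 - 2)*5 = 0*5 = 0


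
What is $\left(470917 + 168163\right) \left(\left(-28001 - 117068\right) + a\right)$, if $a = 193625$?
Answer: $31031168480$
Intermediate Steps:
$\left(470917 + 168163\right) \left(\left(-28001 - 117068\right) + a\right) = \left(470917 + 168163\right) \left(\left(-28001 - 117068\right) + 193625\right) = 639080 \left(\left(-28001 - 117068\right) + 193625\right) = 639080 \left(-145069 + 193625\right) = 639080 \cdot 48556 = 31031168480$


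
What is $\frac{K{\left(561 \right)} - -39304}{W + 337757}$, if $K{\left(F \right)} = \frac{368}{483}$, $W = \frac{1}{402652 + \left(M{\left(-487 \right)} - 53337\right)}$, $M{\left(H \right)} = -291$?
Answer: $\frac{288084409600}{2475591282549} \approx 0.11637$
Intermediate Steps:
$W = \frac{1}{349024}$ ($W = \frac{1}{402652 - 53628} = \frac{1}{349024} \approx 2.8651 \cdot 10^{-6}$)
$K{\left(F \right)} = \frac{16}{21}$ ($K{\left(F \right)} = 368 \cdot \frac{1}{483} = \frac{16}{21}$)
$\frac{K{\left(561 \right)} - -39304}{W + 337757} = \frac{\frac{16}{21} - -39304}{\frac{1}{349024} + 337757} = \frac{\frac{16}{21} + \left(-274 + 39578\right)}{\frac{117885299169}{349024}} = \left(\frac{16}{21} + 39304\right) \frac{349024}{117885299169} = \frac{825400}{21} \cdot \frac{349024}{117885299169} = \frac{288084409600}{2475591282549}$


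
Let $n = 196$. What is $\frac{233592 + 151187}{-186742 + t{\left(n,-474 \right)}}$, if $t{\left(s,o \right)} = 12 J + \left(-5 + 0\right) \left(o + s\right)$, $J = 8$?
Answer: $- \frac{384779}{185256} \approx -2.077$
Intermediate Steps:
$t{\left(s,o \right)} = 96 - 5 o - 5 s$ ($t{\left(s,o \right)} = 12 \cdot 8 + \left(-5 + 0\right) \left(o + s\right) = 96 - 5 \left(o + s\right) = 96 - \left(5 o + 5 s\right) = 96 - 5 o - 5 s$)
$\frac{233592 + 151187}{-186742 + t{\left(n,-474 \right)}} = \frac{233592 + 151187}{-186742 - -1486} = \frac{384779}{-186742 + \left(96 + 2370 - 980\right)} = \frac{384779}{-186742 + 1486} = \frac{384779}{-185256} = 384779 \left(- \frac{1}{185256}\right) = - \frac{384779}{185256}$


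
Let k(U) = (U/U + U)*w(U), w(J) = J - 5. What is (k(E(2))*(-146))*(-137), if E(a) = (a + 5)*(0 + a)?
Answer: 2700270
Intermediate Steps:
w(J) = -5 + J
E(a) = a*(5 + a) (E(a) = (5 + a)*a = a*(5 + a))
k(U) = (1 + U)*(-5 + U) (k(U) = (U/U + U)*(-5 + U) = (1 + U)*(-5 + U))
(k(E(2))*(-146))*(-137) = (((1 + 2*(5 + 2))*(-5 + 2*(5 + 2)))*(-146))*(-137) = (((1 + 2*7)*(-5 + 2*7))*(-146))*(-137) = (((1 + 14)*(-5 + 14))*(-146))*(-137) = ((15*9)*(-146))*(-137) = (135*(-146))*(-137) = -19710*(-137) = 2700270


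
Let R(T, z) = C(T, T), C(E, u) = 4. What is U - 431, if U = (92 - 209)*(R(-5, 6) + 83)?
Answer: -10610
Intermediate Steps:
R(T, z) = 4
U = -10179 (U = (92 - 209)*(4 + 83) = -117*87 = -10179)
U - 431 = -10179 - 431 = -10610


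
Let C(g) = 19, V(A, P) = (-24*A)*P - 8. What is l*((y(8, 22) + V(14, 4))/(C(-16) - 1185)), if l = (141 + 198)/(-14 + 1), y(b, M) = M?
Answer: -225435/7579 ≈ -29.745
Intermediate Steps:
V(A, P) = -8 - 24*A*P (V(A, P) = -24*A*P - 8 = -8 - 24*A*P)
l = -339/13 (l = 339/(-13) = 339*(-1/13) = -339/13 ≈ -26.077)
l*((y(8, 22) + V(14, 4))/(C(-16) - 1185)) = -339*(22 + (-8 - 24*14*4))/(13*(19 - 1185)) = -339*(22 + (-8 - 1344))/(13*(-1166)) = -339*(22 - 1352)*(-1)/(13*1166) = -(-450870)*(-1)/(13*1166) = -339/13*665/583 = -225435/7579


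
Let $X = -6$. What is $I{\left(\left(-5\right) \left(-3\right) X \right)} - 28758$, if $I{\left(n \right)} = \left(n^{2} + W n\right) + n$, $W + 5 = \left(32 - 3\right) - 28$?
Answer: $-20388$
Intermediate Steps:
$W = -4$ ($W = -5 + \left(\left(32 - 3\right) - 28\right) = -5 + \left(29 - 28\right) = -5 + 1 = -4$)
$I{\left(n \right)} = n^{2} - 3 n$ ($I{\left(n \right)} = \left(n^{2} - 4 n\right) + n = n^{2} - 3 n$)
$I{\left(\left(-5\right) \left(-3\right) X \right)} - 28758 = \left(-5\right) \left(-3\right) \left(-6\right) \left(-3 + \left(-5\right) \left(-3\right) \left(-6\right)\right) - 28758 = 15 \left(-6\right) \left(-3 + 15 \left(-6\right)\right) - 28758 = - 90 \left(-3 - 90\right) - 28758 = \left(-90\right) \left(-93\right) - 28758 = 8370 - 28758 = -20388$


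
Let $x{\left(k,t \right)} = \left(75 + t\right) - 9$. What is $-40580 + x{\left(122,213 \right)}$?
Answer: $-40301$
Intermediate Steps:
$x{\left(k,t \right)} = 66 + t$
$-40580 + x{\left(122,213 \right)} = -40580 + \left(66 + 213\right) = -40580 + 279 = -40301$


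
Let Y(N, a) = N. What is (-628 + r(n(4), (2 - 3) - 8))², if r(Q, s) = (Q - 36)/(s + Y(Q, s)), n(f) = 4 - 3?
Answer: 24890121/64 ≈ 3.8891e+5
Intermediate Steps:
n(f) = 1
r(Q, s) = (-36 + Q)/(Q + s) (r(Q, s) = (Q - 36)/(s + Q) = (-36 + Q)/(Q + s))
(-628 + r(n(4), (2 - 3) - 8))² = (-628 + (-36 + 1)/(1 + ((2 - 3) - 8)))² = (-628 - 35/(1 + (-1 - 8)))² = (-628 - 35/(1 - 9))² = (-628 - 35/(-8))² = (-628 - ⅛*(-35))² = (-628 + 35/8)² = (-4989/8)² = 24890121/64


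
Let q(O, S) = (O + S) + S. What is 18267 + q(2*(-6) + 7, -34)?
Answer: 18194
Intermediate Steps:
q(O, S) = O + 2*S
18267 + q(2*(-6) + 7, -34) = 18267 + ((2*(-6) + 7) + 2*(-34)) = 18267 + ((-12 + 7) - 68) = 18267 + (-5 - 68) = 18267 - 73 = 18194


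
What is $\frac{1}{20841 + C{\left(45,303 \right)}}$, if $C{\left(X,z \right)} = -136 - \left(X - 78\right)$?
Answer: $\frac{1}{20738} \approx 4.8221 \cdot 10^{-5}$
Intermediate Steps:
$C{\left(X,z \right)} = -58 - X$ ($C{\left(X,z \right)} = -136 - \left(X - 78\right) = -136 - \left(-78 + X\right) = -58 - X$)
$\frac{1}{20841 + C{\left(45,303 \right)}} = \frac{1}{20841 - 103} = \frac{1}{20738}$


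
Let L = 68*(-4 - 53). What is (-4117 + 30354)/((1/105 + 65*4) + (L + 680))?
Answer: -2754885/308279 ≈ -8.9363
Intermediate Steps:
L = -3876 (L = 68*(-57) = -3876)
(-4117 + 30354)/((1/105 + 65*4) + (L + 680)) = (-4117 + 30354)/((1/105 + 65*4) + (-3876 + 680)) = 26237/((1/105 + 260) - 3196) = 26237/(27301/105 - 3196) = 26237/(-308279/105) = 26237*(-105/308279) = -2754885/308279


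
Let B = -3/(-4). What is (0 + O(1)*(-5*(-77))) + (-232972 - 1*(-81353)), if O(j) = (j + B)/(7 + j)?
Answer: -4849113/32 ≈ -1.5153e+5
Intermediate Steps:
B = ¾ (B = -3*(-¼) = ¾ ≈ 0.75000)
O(j) = (¾ + j)/(7 + j) (O(j) = (j + ¾)/(7 + j) = (¾ + j)/(7 + j))
(0 + O(1)*(-5*(-77))) + (-232972 - 1*(-81353)) = (0 + ((¾ + 1)/(7 + 1))*(-5*(-77))) + (-232972 - 1*(-81353)) = (0 + ((7/4)/8)*385) + (-232972 + 81353) = (0 + ((⅛)*(7/4))*385) - 151619 = (0 + (7/32)*385) - 151619 = (0 + 2695/32) - 151619 = 2695/32 - 151619 = -4849113/32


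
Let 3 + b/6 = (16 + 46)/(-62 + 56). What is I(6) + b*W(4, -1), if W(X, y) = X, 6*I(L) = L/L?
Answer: -1919/6 ≈ -319.83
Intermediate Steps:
I(L) = ⅙ (I(L) = (L/L)/6 = (⅙)*1 = ⅙)
b = -80 (b = -18 + 6*((16 + 46)/(-62 + 56)) = -18 + 6*(62/(-6)) = -18 + 6*(62*(-⅙)) = -18 + 6*(-31/3) = -18 - 62 = -80)
I(6) + b*W(4, -1) = ⅙ - 80*4 = ⅙ - 320 = -1919/6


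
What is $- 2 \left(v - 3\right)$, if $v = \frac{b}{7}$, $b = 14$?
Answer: $2$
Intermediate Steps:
$v = 2$ ($v = \frac{14}{7} = 14 \cdot \frac{1}{7} = 2$)
$- 2 \left(v - 3\right) = - 2 \left(2 - 3\right) = \left(-2\right) \left(-1\right) = 2$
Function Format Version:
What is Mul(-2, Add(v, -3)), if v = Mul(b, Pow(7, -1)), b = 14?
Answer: 2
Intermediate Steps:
v = 2 (v = Mul(14, Pow(7, -1)) = Mul(14, Rational(1, 7)) = 2)
Mul(-2, Add(v, -3)) = Mul(-2, Add(2, -3)) = Mul(-2, -1) = 2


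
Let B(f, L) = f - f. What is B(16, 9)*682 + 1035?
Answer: 1035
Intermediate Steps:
B(f, L) = 0
B(16, 9)*682 + 1035 = 0*682 + 1035 = 0 + 1035 = 1035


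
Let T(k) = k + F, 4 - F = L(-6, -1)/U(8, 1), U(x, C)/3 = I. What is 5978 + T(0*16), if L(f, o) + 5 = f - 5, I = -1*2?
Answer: 17938/3 ≈ 5979.3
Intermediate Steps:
I = -2
U(x, C) = -6 (U(x, C) = 3*(-2) = -6)
L(f, o) = -10 + f (L(f, o) = -5 + (f - 5) = -5 + (-5 + f) = -10 + f)
F = 4/3 (F = 4 - (-10 - 6)/(-6) = 4 - (-16)*(-1)/6 = 4 - 1*8/3 = 4 - 8/3 = 4/3 ≈ 1.3333)
T(k) = 4/3 + k (T(k) = k + 4/3 = 4/3 + k)
5978 + T(0*16) = 5978 + (4/3 + 0*16) = 5978 + (4/3 + 0) = 5978 + 4/3 = 17938/3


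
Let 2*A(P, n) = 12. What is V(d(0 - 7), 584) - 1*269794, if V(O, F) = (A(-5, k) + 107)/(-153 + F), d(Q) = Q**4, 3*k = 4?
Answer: -116281101/431 ≈ -2.6979e+5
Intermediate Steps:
k = 4/3 (k = (1/3)*4 = 4/3 ≈ 1.3333)
A(P, n) = 6 (A(P, n) = (1/2)*12 = 6)
V(O, F) = 113/(-153 + F) (V(O, F) = (6 + 107)/(-153 + F) = 113/(-153 + F))
V(d(0 - 7), 584) - 1*269794 = 113/(-153 + 584) - 1*269794 = 113/431 - 269794 = -116281101/431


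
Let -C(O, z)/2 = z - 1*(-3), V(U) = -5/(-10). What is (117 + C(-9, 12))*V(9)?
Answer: 87/2 ≈ 43.500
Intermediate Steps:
V(U) = ½ (V(U) = -5*(-⅒) = ½)
C(O, z) = -6 - 2*z (C(O, z) = -2*(z - 1*(-3)) = -2*(z + 3) = -2*(3 + z) = -6 - 2*z)
(117 + C(-9, 12))*V(9) = (117 + (-6 - 2*12))*(½) = (117 + (-6 - 24))*(½) = (117 - 30)*(½) = 87*(½) = 87/2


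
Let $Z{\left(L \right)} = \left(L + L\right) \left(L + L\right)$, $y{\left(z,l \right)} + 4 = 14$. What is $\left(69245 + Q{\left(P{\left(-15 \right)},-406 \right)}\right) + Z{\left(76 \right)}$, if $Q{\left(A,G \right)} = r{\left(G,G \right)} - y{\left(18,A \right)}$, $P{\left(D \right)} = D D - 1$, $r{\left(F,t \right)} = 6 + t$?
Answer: $91939$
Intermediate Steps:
$P{\left(D \right)} = -1 + D^{2}$ ($P{\left(D \right)} = D^{2} - 1 = -1 + D^{2}$)
$y{\left(z,l \right)} = 10$ ($y{\left(z,l \right)} = -4 + 14 = 10$)
$Z{\left(L \right)} = 4 L^{2}$ ($Z{\left(L \right)} = 2 L 2 L = 4 L^{2}$)
$Q{\left(A,G \right)} = -4 + G$ ($Q{\left(A,G \right)} = \left(6 + G\right) - 10 = -4 + G$)
$\left(69245 + Q{\left(P{\left(-15 \right)},-406 \right)}\right) + Z{\left(76 \right)} = \left(69245 - 410\right) + 4 \cdot 76^{2} = \left(69245 - 410\right) + 4 \cdot 5776 = 68835 + 23104 = 91939$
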